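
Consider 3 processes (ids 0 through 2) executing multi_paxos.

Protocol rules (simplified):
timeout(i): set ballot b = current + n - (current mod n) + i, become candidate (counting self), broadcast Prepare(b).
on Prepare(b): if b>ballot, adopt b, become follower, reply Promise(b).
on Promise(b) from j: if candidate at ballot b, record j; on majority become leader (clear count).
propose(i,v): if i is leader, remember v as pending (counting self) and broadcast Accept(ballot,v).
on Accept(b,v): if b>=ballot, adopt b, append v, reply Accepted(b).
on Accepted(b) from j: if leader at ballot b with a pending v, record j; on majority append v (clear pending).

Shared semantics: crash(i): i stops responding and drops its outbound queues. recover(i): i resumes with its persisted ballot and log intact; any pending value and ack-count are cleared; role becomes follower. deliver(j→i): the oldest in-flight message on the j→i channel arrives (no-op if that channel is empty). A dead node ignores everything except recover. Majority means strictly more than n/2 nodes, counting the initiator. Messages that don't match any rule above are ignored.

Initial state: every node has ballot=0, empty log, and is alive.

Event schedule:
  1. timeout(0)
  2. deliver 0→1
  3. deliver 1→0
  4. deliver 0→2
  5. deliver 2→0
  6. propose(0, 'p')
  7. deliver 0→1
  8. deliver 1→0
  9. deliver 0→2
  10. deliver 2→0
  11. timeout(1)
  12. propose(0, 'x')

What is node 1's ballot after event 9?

3

e1 timeout(0): 0[cand,b=3,-]
e2 deliver 0→1: 1[foll,b=3,-]
e3 deliver 1→0: 0[lead,b=3,-]
e4 deliver 0→2: 2[foll,b=3,-]
e5 deliver 2→0: ·
e6 propose(0,'p'): ·
e7 deliver 0→1: 1[foll,b=3,p]
e8 deliver 1→0: 0[lead,b=3,p]
e9 deliver 0→2: 2[foll,b=3,p]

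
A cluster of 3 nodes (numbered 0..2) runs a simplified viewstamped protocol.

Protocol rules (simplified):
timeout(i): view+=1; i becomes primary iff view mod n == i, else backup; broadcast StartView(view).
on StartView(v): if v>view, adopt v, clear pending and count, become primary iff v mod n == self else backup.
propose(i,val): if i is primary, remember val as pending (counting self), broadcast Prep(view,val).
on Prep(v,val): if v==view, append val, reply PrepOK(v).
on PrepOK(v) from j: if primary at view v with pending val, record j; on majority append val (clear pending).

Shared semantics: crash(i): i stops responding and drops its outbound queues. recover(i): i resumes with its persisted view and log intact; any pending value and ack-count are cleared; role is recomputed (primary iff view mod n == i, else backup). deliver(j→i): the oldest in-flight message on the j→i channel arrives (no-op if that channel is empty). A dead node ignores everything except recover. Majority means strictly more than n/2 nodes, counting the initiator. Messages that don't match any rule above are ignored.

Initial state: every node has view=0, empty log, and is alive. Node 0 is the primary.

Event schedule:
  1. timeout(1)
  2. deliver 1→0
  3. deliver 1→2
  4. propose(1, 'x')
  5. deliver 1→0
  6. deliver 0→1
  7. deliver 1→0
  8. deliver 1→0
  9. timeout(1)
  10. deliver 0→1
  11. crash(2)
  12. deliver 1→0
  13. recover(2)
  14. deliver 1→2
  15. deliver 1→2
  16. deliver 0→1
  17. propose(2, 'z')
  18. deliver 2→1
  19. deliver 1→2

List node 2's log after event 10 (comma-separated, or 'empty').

e1 timeout(1): 1[prim,v=1,-]
e2 deliver 1→0: 0[back,v=1,-]
e3 deliver 1→2: 2[back,v=1,-]
e4 propose(1,'x'): ·
e5 deliver 1→0: 0[back,v=1,x]
e6 deliver 0→1: 1[prim,v=1,x]
e7 deliver 1→0: ·
e8 deliver 1→0: ·
e9 timeout(1): 1[back,v=2,x]
e10 deliver 0→1: ·

empty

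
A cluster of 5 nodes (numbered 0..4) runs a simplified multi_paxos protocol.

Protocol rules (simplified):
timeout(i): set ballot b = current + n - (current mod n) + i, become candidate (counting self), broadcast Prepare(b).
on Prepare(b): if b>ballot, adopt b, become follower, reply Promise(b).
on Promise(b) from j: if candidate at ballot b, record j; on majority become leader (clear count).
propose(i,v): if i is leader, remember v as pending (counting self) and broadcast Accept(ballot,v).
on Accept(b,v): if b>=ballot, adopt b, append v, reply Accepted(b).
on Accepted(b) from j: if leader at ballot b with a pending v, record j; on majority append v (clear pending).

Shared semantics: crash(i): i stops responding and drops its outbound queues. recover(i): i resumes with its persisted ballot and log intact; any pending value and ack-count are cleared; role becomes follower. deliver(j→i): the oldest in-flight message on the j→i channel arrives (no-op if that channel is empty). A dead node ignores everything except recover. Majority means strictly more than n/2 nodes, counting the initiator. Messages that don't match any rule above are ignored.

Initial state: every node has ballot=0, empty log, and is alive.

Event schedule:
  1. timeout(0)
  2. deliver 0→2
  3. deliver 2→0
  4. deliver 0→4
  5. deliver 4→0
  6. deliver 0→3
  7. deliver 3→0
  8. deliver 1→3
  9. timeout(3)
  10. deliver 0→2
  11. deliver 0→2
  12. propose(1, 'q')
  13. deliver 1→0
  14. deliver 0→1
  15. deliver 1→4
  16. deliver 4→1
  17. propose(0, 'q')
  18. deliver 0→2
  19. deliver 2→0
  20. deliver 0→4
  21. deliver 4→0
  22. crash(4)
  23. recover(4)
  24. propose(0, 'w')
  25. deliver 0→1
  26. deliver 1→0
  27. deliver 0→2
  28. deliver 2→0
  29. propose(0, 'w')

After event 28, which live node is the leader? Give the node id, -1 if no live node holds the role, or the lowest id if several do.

0

e1 timeout(0): 0[cand,b=5,-]
e2 deliver 0→2: 2[foll,b=5,-]
e3 deliver 2→0: ·
e4 deliver 0→4: 4[foll,b=5,-]
e5 deliver 4→0: 0[lead,b=5,-]
e6 deliver 0→3: 3[foll,b=5,-]
e7 deliver 3→0: ·
e8 deliver 1→3: ·
e9 timeout(3): 3[cand,b=13,-]
e10 deliver 0→2: ·
e11 deliver 0→2: ·
e12 propose(1,'q'): ·
e13 deliver 1→0: ·
e14 deliver 0→1: 1[foll,b=5,-]
e15 deliver 1→4: ·
e16 deliver 4→1: ·
e17 propose(0,'q'): ·
e18 deliver 0→2: 2[foll,b=5,q]
e19 deliver 2→0: ·
e20 deliver 0→4: 4[foll,b=5,q]
e21 deliver 4→0: 0[lead,b=5,q]
e22 crash(4): 4[✗foll,b=5,q]
e23 recover(4): 4[foll,b=5,q]
e24 propose(0,'w'): ·
e25 deliver 0→1: 1[foll,b=5,q]
e26 deliver 1→0: ·
e27 deliver 0→2: 2[foll,b=5,q,w]
e28 deliver 2→0: ·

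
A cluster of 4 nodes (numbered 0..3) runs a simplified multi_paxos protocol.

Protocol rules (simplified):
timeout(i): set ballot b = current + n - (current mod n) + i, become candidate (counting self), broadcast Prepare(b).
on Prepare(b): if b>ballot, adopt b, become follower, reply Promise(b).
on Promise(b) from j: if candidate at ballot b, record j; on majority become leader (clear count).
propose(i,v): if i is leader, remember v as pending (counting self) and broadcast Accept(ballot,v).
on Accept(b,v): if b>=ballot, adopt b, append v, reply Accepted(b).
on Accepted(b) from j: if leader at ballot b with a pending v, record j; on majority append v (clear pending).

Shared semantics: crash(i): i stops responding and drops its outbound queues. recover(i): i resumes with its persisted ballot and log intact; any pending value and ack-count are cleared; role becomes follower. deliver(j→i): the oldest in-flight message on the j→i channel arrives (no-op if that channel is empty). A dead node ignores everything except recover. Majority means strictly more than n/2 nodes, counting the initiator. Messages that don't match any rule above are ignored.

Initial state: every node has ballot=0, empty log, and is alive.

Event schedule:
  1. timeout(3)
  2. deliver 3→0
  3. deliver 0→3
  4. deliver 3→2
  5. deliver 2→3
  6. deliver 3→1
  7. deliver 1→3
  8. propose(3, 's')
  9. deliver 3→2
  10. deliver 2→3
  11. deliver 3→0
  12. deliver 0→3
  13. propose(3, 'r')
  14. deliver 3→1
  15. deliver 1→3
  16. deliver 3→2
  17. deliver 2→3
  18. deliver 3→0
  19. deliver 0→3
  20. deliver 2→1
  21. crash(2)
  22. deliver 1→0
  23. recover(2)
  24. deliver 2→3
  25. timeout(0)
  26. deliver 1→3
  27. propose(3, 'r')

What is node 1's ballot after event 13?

step 1 timeout(3): 3={cand,b=7,log=-}
step 2 deliver 3→0: 0={foll,b=7,log=-}
step 3 deliver 0→3: —
step 4 deliver 3→2: 2={foll,b=7,log=-}
step 5 deliver 2→3: 3={lead,b=7,log=-}
step 6 deliver 3→1: 1={foll,b=7,log=-}
step 7 deliver 1→3: —
step 8 propose(3,'s'): —
step 9 deliver 3→2: 2={foll,b=7,log=s}
step 10 deliver 2→3: —
step 11 deliver 3→0: 0={foll,b=7,log=s}
step 12 deliver 0→3: 3={lead,b=7,log=s}
step 13 propose(3,'r'): —

7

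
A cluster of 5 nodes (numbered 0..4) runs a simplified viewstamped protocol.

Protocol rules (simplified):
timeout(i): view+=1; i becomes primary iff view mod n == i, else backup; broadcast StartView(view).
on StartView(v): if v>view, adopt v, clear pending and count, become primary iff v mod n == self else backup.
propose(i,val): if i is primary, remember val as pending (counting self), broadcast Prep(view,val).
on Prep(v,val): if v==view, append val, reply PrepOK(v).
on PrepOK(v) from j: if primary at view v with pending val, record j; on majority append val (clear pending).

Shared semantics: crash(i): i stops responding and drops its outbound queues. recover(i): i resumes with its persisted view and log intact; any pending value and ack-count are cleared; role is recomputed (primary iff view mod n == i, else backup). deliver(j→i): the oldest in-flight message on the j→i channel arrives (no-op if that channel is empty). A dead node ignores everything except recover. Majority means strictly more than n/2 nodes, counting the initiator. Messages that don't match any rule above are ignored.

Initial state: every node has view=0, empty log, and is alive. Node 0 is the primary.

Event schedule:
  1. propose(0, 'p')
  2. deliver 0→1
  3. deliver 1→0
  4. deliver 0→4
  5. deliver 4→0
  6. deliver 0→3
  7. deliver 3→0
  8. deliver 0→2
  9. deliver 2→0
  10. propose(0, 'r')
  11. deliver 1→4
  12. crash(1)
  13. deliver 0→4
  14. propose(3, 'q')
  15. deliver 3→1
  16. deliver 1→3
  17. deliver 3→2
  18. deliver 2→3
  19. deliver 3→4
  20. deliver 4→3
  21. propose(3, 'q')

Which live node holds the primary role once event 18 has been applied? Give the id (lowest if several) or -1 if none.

1. propose(0,'p'):  nop
2. deliver 0→1:  <1:back v0 p>
3. deliver 1→0:  nop
4. deliver 0→4:  <4:back v0 p>
5. deliver 4→0:  <0:prim v0 p>
6. deliver 0→3:  <3:back v0 p>
7. deliver 3→0:  nop
8. deliver 0→2:  <2:back v0 p>
9. deliver 2→0:  nop
10. propose(0,'r'):  nop
11. deliver 1→4:  nop
12. crash(1):  <1:✗back v0 p>
13. deliver 0→4:  <4:back v0 p,r>
14. propose(3,'q'):  nop
15. deliver 3→1:  nop
16. deliver 1→3:  nop
17. deliver 3→2:  nop
18. deliver 2→3:  nop

0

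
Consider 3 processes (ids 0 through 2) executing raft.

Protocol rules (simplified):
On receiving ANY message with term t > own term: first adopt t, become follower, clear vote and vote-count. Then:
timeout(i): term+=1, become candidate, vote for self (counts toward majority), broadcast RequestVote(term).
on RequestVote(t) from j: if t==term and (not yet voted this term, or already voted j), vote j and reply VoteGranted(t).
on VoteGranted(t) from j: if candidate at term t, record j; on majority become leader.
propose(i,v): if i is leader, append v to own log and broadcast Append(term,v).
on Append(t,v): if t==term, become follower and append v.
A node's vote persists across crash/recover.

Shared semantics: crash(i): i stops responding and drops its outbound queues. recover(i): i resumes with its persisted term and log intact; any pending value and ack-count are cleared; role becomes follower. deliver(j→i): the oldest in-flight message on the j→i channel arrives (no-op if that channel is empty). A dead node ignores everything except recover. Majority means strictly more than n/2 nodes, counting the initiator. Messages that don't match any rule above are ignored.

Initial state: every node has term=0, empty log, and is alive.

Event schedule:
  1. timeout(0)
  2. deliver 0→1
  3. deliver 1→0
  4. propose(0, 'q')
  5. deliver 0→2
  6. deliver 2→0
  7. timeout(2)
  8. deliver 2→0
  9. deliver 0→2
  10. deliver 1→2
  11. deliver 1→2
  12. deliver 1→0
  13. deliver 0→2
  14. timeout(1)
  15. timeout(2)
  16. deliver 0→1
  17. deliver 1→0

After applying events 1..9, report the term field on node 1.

1

step 1 timeout(0): 0={cand,t=1,log=-}
step 2 deliver 0→1: 1={foll,t=1,log=-}
step 3 deliver 1→0: 0={lead,t=1,log=-}
step 4 propose(0,'q'): 0={lead,t=1,log=q}
step 5 deliver 0→2: 2={foll,t=1,log=-}
step 6 deliver 2→0: —
step 7 timeout(2): 2={cand,t=2,log=-}
step 8 deliver 2→0: 0={foll,t=2,log=q}
step 9 deliver 0→2: —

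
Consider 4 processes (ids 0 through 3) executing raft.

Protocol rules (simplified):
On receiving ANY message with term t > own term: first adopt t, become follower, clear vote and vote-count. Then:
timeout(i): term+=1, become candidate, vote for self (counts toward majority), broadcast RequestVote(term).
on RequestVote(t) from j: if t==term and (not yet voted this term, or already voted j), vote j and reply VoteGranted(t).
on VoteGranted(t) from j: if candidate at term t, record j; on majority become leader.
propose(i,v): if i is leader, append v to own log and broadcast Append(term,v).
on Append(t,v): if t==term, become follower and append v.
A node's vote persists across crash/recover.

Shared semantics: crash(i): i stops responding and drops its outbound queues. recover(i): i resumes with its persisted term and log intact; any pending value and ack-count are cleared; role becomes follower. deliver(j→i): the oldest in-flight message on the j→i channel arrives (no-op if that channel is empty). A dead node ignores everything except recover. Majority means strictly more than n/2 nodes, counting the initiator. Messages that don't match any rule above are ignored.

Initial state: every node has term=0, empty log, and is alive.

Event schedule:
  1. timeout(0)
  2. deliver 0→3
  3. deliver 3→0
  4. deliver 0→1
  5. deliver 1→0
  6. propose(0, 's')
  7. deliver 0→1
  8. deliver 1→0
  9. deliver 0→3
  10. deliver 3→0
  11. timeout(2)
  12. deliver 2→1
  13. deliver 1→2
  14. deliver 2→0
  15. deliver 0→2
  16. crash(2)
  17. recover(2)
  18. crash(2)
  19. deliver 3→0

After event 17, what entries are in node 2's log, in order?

empty

after 1 — timeout(0): n0:cand/t1/[-]
after 2 — deliver 0→3: n3:foll/t1/[-]
after 3 — deliver 3→0: ·
after 4 — deliver 0→1: n1:foll/t1/[-]
after 5 — deliver 1→0: n0:lead/t1/[-]
after 6 — propose(0,'s'): n0:lead/t1/[s]
after 7 — deliver 0→1: n1:foll/t1/[s]
after 8 — deliver 1→0: ·
after 9 — deliver 0→3: n3:foll/t1/[s]
after 10 — deliver 3→0: ·
after 11 — timeout(2): n2:cand/t1/[-]
after 12 — deliver 2→1: ·
after 13 — deliver 1→2: ·
after 14 — deliver 2→0: ·
after 15 — deliver 0→2: ·
after 16 — crash(2): n2:✗cand/t1/[-]
after 17 — recover(2): n2:foll/t1/[-]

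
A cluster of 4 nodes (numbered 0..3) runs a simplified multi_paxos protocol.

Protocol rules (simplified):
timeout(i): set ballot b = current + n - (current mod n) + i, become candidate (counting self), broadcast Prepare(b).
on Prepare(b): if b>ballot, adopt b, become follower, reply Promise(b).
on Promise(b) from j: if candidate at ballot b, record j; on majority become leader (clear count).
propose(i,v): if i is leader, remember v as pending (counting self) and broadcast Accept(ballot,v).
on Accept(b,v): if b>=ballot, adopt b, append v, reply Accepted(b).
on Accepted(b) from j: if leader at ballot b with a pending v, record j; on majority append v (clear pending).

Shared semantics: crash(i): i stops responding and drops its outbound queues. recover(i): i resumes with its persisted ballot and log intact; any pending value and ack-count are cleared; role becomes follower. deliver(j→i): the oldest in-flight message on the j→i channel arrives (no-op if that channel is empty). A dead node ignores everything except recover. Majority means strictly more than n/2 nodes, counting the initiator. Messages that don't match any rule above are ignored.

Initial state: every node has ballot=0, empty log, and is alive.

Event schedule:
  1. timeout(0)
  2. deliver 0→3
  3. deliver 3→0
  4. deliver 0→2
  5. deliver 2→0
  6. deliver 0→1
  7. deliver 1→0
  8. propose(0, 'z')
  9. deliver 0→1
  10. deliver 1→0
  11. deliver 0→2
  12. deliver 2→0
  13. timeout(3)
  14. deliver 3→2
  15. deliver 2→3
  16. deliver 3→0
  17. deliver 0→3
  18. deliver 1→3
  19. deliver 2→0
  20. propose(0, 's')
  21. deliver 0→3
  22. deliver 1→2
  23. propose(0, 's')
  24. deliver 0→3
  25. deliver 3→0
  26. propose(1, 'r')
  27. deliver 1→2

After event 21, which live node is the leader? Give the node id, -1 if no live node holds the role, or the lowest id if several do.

step 1 timeout(0): 0={cand,b=4,log=-}
step 2 deliver 0→3: 3={foll,b=4,log=-}
step 3 deliver 3→0: —
step 4 deliver 0→2: 2={foll,b=4,log=-}
step 5 deliver 2→0: 0={lead,b=4,log=-}
step 6 deliver 0→1: 1={foll,b=4,log=-}
step 7 deliver 1→0: —
step 8 propose(0,'z'): —
step 9 deliver 0→1: 1={foll,b=4,log=z}
step 10 deliver 1→0: —
step 11 deliver 0→2: 2={foll,b=4,log=z}
step 12 deliver 2→0: 0={lead,b=4,log=z}
step 13 timeout(3): 3={cand,b=11,log=-}
step 14 deliver 3→2: 2={foll,b=11,log=z}
step 15 deliver 2→3: —
step 16 deliver 3→0: 0={foll,b=11,log=z}
step 17 deliver 0→3: —
step 18 deliver 1→3: —
step 19 deliver 2→0: —
step 20 propose(0,'s'): —
step 21 deliver 0→3: 3={lead,b=11,log=-}

3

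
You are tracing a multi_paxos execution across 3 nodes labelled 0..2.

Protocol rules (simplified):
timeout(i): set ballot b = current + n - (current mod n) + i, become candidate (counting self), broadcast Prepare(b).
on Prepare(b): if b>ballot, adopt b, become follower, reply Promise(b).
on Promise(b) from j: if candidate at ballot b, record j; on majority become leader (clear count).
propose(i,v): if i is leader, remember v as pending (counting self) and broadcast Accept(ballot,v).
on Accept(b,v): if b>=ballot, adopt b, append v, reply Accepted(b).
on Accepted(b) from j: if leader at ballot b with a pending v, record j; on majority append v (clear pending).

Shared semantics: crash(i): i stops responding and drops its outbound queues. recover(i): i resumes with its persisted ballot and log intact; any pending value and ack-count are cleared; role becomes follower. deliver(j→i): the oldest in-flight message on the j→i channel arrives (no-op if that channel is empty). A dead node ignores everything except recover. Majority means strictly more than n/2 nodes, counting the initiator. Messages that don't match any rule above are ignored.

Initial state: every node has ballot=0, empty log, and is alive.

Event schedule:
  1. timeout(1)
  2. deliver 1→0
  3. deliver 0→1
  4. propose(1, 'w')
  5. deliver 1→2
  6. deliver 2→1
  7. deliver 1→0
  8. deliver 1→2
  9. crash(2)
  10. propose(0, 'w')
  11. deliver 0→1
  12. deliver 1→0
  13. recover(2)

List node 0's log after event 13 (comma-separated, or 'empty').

w

1. timeout(1):  <1:cand b4 ->
2. deliver 1→0:  <0:foll b4 ->
3. deliver 0→1:  <1:lead b4 ->
4. propose(1,'w'):  nop
5. deliver 1→2:  <2:foll b4 ->
6. deliver 2→1:  nop
7. deliver 1→0:  <0:foll b4 w>
8. deliver 1→2:  <2:foll b4 w>
9. crash(2):  <2:✗foll b4 w>
10. propose(0,'w'):  nop
11. deliver 0→1:  <1:lead b4 w>
12. deliver 1→0:  nop
13. recover(2):  <2:foll b4 w>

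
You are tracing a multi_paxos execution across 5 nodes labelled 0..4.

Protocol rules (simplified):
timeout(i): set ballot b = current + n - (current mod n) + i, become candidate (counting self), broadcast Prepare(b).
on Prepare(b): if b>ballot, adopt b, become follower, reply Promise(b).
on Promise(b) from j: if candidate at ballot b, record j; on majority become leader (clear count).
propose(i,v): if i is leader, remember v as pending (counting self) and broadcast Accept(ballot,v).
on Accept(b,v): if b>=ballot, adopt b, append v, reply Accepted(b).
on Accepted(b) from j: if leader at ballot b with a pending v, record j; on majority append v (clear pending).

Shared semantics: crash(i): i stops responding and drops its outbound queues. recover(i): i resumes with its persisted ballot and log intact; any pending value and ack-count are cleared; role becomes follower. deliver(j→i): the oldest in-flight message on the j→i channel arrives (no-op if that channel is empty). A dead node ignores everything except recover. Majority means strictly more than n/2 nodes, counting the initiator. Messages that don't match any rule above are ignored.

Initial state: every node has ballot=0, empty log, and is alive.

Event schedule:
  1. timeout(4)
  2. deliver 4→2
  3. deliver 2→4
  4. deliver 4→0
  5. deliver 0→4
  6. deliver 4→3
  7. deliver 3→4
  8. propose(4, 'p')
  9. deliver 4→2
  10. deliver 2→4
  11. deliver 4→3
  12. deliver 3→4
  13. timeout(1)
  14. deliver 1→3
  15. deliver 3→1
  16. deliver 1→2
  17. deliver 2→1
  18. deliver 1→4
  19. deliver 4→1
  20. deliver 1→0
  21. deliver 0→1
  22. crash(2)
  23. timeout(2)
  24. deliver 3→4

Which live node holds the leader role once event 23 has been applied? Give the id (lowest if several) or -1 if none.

4

[1] timeout(4) → N4(cand b9 [-])
[2] deliver 4→2 → N2(foll b9 [-])
[3] deliver 2→4 → ∅
[4] deliver 4→0 → N0(foll b9 [-])
[5] deliver 0→4 → N4(lead b9 [-])
[6] deliver 4→3 → N3(foll b9 [-])
[7] deliver 3→4 → ∅
[8] propose(4,'p') → ∅
[9] deliver 4→2 → N2(foll b9 [p])
[10] deliver 2→4 → ∅
[11] deliver 4→3 → N3(foll b9 [p])
[12] deliver 3→4 → N4(lead b9 [p])
[13] timeout(1) → N1(cand b6 [-])
[14] deliver 1→3 → ∅
[15] deliver 3→1 → ∅
[16] deliver 1→2 → ∅
[17] deliver 2→1 → ∅
[18] deliver 1→4 → ∅
[19] deliver 4→1 → N1(foll b9 [-])
[20] deliver 1→0 → ∅
[21] deliver 0→1 → ∅
[22] crash(2) → N2(✗foll b9 [p])
[23] timeout(2) → ∅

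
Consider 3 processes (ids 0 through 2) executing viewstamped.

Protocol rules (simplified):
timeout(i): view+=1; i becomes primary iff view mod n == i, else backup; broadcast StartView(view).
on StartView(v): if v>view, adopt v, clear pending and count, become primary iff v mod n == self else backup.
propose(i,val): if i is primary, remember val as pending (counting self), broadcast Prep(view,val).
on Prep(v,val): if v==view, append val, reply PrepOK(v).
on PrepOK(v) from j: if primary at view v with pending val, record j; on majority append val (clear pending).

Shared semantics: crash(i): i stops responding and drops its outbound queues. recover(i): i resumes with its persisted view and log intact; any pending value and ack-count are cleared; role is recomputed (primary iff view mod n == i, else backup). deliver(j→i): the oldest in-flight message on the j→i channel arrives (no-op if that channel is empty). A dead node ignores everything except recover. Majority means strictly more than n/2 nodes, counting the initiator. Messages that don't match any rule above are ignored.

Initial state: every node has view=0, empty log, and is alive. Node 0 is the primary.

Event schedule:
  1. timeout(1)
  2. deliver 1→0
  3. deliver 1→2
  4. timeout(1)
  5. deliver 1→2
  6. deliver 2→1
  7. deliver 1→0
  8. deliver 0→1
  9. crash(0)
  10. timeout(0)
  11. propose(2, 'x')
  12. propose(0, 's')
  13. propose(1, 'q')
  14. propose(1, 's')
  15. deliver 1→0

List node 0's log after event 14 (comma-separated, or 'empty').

step 1 timeout(1): 1={prim,v=1,log=-}
step 2 deliver 1→0: 0={back,v=1,log=-}
step 3 deliver 1→2: 2={back,v=1,log=-}
step 4 timeout(1): 1={back,v=2,log=-}
step 5 deliver 1→2: 2={prim,v=2,log=-}
step 6 deliver 2→1: —
step 7 deliver 1→0: 0={back,v=2,log=-}
step 8 deliver 0→1: —
step 9 crash(0): 0={✗back,v=2,log=-}
step 10 timeout(0): —
step 11 propose(2,'x'): —
step 12 propose(0,'s'): —
step 13 propose(1,'q'): —
step 14 propose(1,'s'): —

empty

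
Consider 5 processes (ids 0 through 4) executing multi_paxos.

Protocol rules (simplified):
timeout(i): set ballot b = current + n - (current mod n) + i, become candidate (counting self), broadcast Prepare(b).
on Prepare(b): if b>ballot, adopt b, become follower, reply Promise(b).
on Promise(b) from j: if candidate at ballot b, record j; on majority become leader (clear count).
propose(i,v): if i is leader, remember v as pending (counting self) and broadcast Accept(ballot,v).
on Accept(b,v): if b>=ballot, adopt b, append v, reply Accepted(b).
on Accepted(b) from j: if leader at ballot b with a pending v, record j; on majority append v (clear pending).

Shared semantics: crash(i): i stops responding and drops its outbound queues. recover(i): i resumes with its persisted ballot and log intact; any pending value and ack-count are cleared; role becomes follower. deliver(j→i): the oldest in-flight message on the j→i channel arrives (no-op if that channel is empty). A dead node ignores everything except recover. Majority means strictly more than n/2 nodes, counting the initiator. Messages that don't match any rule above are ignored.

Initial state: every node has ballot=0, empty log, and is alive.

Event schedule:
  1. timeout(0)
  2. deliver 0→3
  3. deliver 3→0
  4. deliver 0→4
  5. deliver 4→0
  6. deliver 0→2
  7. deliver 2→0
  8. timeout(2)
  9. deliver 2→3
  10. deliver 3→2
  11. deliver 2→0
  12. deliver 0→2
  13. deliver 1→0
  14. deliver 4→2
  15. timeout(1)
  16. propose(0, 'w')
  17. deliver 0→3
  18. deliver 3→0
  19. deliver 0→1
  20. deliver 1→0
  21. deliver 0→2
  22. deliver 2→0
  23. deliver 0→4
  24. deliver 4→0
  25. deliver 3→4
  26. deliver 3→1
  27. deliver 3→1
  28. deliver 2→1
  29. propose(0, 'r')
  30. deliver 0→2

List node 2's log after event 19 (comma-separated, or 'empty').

empty

step 1 timeout(0): 0={cand,b=5,log=-}
step 2 deliver 0→3: 3={foll,b=5,log=-}
step 3 deliver 3→0: —
step 4 deliver 0→4: 4={foll,b=5,log=-}
step 5 deliver 4→0: 0={lead,b=5,log=-}
step 6 deliver 0→2: 2={foll,b=5,log=-}
step 7 deliver 2→0: —
step 8 timeout(2): 2={cand,b=12,log=-}
step 9 deliver 2→3: 3={foll,b=12,log=-}
step 10 deliver 3→2: —
step 11 deliver 2→0: 0={foll,b=12,log=-}
step 12 deliver 0→2: 2={lead,b=12,log=-}
step 13 deliver 1→0: —
step 14 deliver 4→2: —
step 15 timeout(1): 1={cand,b=6,log=-}
step 16 propose(0,'w'): —
step 17 deliver 0→3: —
step 18 deliver 3→0: —
step 19 deliver 0→1: —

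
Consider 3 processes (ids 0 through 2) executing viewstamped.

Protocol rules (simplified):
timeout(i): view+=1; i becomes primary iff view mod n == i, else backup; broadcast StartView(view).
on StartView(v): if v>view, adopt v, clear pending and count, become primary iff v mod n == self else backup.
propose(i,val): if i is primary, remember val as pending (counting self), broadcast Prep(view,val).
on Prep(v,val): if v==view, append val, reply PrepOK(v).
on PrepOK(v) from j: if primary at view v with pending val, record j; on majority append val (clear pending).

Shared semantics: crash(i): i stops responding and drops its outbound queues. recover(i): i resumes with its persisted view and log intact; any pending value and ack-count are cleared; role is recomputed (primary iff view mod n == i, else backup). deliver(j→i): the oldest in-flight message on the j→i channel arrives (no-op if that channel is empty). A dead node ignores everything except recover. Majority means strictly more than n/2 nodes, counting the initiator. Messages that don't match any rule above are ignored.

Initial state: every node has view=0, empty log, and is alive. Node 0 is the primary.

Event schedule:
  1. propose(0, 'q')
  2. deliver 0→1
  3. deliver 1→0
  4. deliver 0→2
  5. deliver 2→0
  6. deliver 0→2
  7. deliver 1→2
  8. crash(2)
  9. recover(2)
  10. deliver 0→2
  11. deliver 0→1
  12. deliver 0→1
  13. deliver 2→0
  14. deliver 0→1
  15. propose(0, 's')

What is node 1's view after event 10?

1. propose(0,'q'):  nop
2. deliver 0→1:  <1:back v0 q>
3. deliver 1→0:  <0:prim v0 q>
4. deliver 0→2:  <2:back v0 q>
5. deliver 2→0:  nop
6. deliver 0→2:  nop
7. deliver 1→2:  nop
8. crash(2):  <2:✗back v0 q>
9. recover(2):  <2:back v0 q>
10. deliver 0→2:  nop

0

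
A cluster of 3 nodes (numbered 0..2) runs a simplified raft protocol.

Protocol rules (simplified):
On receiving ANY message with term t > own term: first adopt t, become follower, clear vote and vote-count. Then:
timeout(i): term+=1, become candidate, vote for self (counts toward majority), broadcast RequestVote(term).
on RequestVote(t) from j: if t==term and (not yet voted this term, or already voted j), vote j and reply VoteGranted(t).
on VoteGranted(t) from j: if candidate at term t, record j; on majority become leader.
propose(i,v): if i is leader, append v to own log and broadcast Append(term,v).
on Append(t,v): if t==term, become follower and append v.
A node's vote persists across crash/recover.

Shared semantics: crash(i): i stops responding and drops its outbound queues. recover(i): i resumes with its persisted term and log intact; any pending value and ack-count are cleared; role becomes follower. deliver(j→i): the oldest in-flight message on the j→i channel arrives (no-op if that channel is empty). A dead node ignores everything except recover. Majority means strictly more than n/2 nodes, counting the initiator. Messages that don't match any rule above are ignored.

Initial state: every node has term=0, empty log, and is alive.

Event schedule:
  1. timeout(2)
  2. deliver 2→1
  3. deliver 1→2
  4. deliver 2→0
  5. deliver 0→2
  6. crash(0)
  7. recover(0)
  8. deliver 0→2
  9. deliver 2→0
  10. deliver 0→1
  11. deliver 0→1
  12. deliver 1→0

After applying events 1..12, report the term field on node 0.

1. timeout(2):  <2:cand t1 ->
2. deliver 2→1:  <1:foll t1 ->
3. deliver 1→2:  <2:lead t1 ->
4. deliver 2→0:  <0:foll t1 ->
5. deliver 0→2:  nop
6. crash(0):  <0:✗foll t1 ->
7. recover(0):  <0:foll t1 ->
8. deliver 0→2:  nop
9. deliver 2→0:  nop
10. deliver 0→1:  nop
11. deliver 0→1:  nop
12. deliver 1→0:  nop

1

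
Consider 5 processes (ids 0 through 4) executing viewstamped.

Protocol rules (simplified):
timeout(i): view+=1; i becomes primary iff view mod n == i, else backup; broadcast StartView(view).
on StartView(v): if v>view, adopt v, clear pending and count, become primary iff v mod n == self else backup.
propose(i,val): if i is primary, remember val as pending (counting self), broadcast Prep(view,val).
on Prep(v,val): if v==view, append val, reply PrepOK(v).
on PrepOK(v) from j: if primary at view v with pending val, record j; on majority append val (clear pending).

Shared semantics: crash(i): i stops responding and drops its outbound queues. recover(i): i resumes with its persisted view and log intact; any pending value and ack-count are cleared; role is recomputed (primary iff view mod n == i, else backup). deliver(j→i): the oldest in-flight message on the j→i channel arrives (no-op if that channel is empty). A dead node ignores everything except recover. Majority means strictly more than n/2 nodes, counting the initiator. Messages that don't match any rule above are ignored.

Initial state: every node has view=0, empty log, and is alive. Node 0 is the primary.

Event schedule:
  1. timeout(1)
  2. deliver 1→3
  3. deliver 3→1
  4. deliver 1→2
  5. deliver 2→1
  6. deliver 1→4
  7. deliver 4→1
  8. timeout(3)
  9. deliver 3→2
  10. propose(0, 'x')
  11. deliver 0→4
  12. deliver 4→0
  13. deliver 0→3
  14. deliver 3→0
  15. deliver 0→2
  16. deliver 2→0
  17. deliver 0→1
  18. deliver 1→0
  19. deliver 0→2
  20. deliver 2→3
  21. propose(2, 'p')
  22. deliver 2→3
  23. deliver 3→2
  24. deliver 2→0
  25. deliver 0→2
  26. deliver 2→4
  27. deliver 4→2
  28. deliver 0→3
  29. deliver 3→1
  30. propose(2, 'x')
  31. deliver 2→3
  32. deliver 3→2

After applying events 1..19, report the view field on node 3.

2

after 1 — timeout(1): n1:prim/v1/[-]
after 2 — deliver 1→3: n3:back/v1/[-]
after 3 — deliver 3→1: ·
after 4 — deliver 1→2: n2:back/v1/[-]
after 5 — deliver 2→1: ·
after 6 — deliver 1→4: n4:back/v1/[-]
after 7 — deliver 4→1: ·
after 8 — timeout(3): n3:back/v2/[-]
after 9 — deliver 3→2: n2:prim/v2/[-]
after 10 — propose(0,'x'): ·
after 11 — deliver 0→4: ·
after 12 — deliver 4→0: ·
after 13 — deliver 0→3: ·
after 14 — deliver 3→0: n0:back/v2/[-]
after 15 — deliver 0→2: ·
after 16 — deliver 2→0: ·
after 17 — deliver 0→1: ·
after 18 — deliver 1→0: ·
after 19 — deliver 0→2: ·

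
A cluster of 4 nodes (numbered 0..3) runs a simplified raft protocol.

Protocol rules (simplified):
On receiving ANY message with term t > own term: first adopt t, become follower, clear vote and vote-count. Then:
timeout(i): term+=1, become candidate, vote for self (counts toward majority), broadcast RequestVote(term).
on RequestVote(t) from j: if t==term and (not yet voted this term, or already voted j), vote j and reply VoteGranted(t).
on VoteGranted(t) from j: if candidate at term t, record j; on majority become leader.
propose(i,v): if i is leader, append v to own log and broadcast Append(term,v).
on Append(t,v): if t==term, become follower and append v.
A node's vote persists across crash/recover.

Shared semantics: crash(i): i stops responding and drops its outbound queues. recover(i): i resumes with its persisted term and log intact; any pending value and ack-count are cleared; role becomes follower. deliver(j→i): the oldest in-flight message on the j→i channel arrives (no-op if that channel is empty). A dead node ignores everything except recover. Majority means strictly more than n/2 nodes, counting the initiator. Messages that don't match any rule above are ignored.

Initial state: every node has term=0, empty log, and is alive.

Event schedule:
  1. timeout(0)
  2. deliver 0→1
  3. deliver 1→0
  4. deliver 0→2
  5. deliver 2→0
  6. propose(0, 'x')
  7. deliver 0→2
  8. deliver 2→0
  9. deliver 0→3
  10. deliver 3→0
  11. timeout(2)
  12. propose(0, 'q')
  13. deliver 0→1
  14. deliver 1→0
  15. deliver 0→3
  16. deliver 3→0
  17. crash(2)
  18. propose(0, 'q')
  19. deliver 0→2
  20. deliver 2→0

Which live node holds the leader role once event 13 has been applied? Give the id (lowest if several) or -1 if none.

0

step 1 timeout(0): 0={cand,t=1,log=-}
step 2 deliver 0→1: 1={foll,t=1,log=-}
step 3 deliver 1→0: —
step 4 deliver 0→2: 2={foll,t=1,log=-}
step 5 deliver 2→0: 0={lead,t=1,log=-}
step 6 propose(0,'x'): 0={lead,t=1,log=x}
step 7 deliver 0→2: 2={foll,t=1,log=x}
step 8 deliver 2→0: —
step 9 deliver 0→3: 3={foll,t=1,log=-}
step 10 deliver 3→0: —
step 11 timeout(2): 2={cand,t=2,log=x}
step 12 propose(0,'q'): 0={lead,t=1,log=x,q}
step 13 deliver 0→1: 1={foll,t=1,log=x}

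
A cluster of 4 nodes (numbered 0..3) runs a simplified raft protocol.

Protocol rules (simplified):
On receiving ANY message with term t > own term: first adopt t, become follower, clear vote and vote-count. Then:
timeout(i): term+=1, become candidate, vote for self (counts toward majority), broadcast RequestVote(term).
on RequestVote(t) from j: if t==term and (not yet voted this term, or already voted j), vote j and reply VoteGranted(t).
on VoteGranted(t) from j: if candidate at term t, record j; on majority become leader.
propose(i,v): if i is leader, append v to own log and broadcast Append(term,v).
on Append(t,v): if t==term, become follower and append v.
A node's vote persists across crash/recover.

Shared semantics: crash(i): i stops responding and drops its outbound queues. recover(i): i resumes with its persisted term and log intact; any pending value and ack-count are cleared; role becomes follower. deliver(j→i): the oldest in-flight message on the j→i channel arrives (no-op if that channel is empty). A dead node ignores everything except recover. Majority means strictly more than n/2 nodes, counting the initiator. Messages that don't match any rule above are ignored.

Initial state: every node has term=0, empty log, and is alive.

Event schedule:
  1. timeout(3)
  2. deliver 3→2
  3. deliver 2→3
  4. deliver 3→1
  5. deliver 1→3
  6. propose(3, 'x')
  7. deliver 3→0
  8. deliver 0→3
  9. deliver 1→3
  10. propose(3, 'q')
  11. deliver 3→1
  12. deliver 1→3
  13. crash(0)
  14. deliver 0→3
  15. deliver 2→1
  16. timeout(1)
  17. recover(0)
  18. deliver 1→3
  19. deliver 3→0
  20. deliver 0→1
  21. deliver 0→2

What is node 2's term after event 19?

1

[1] timeout(3) → N3(cand t1 [-])
[2] deliver 3→2 → N2(foll t1 [-])
[3] deliver 2→3 → ∅
[4] deliver 3→1 → N1(foll t1 [-])
[5] deliver 1→3 → N3(lead t1 [-])
[6] propose(3,'x') → N3(lead t1 [x])
[7] deliver 3→0 → N0(foll t1 [-])
[8] deliver 0→3 → ∅
[9] deliver 1→3 → ∅
[10] propose(3,'q') → N3(lead t1 [x,q])
[11] deliver 3→1 → N1(foll t1 [x])
[12] deliver 1→3 → ∅
[13] crash(0) → N0(✗foll t1 [-])
[14] deliver 0→3 → ∅
[15] deliver 2→1 → ∅
[16] timeout(1) → N1(cand t2 [x])
[17] recover(0) → N0(foll t1 [-])
[18] deliver 1→3 → N3(foll t2 [x,q])
[19] deliver 3→0 → N0(foll t1 [x])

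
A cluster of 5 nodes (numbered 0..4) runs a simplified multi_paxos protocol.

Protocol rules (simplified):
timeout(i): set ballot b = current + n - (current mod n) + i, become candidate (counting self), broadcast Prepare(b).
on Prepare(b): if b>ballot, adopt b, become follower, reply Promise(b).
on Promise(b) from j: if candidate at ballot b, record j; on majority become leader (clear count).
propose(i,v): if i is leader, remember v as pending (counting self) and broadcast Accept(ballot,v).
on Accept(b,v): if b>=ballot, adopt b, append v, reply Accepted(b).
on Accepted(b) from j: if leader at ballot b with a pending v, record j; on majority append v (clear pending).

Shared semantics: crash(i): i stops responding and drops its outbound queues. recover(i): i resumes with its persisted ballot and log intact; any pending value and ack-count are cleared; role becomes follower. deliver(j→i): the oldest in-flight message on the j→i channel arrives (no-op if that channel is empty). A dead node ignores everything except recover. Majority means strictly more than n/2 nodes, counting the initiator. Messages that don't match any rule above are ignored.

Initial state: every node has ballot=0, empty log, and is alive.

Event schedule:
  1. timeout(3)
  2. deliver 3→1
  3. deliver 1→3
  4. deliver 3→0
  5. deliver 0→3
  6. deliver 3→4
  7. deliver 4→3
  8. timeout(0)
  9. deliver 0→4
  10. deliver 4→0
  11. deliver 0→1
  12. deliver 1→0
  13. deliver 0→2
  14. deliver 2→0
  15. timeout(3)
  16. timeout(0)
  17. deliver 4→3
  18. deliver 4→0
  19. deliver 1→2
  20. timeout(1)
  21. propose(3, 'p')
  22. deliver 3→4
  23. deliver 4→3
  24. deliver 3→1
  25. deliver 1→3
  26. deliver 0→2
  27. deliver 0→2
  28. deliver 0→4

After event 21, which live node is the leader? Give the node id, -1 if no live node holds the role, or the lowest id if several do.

e1 timeout(3): 3[cand,b=8,-]
e2 deliver 3→1: 1[foll,b=8,-]
e3 deliver 1→3: ·
e4 deliver 3→0: 0[foll,b=8,-]
e5 deliver 0→3: 3[lead,b=8,-]
e6 deliver 3→4: 4[foll,b=8,-]
e7 deliver 4→3: ·
e8 timeout(0): 0[cand,b=10,-]
e9 deliver 0→4: 4[foll,b=10,-]
e10 deliver 4→0: ·
e11 deliver 0→1: 1[foll,b=10,-]
e12 deliver 1→0: 0[lead,b=10,-]
e13 deliver 0→2: 2[foll,b=10,-]
e14 deliver 2→0: ·
e15 timeout(3): 3[cand,b=13,-]
e16 timeout(0): 0[cand,b=15,-]
e17 deliver 4→3: ·
e18 deliver 4→0: ·
e19 deliver 1→2: ·
e20 timeout(1): 1[cand,b=16,-]
e21 propose(3,'p'): ·

-1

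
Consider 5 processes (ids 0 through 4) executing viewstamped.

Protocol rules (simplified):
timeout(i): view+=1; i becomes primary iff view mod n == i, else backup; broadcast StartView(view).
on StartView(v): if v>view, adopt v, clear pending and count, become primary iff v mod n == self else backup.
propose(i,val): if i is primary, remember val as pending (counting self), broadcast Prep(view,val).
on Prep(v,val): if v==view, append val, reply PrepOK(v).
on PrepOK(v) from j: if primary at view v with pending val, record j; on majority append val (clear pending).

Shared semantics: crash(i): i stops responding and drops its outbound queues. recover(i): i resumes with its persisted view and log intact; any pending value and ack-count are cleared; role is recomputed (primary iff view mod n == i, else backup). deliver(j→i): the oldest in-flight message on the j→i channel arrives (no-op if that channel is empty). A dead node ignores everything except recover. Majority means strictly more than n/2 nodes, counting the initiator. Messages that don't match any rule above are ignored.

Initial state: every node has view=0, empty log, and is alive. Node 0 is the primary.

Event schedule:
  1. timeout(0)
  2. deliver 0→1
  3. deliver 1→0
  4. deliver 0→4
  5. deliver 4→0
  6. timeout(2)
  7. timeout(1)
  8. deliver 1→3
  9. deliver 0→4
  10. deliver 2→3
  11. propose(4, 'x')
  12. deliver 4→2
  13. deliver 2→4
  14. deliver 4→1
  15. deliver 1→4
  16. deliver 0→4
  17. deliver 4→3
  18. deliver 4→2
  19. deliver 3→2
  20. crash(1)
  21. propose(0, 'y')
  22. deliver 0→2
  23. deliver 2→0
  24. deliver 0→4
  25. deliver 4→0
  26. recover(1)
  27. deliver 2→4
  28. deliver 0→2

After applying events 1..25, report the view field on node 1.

e1 timeout(0): 0[back,v=1,-]
e2 deliver 0→1: 1[prim,v=1,-]
e3 deliver 1→0: ·
e4 deliver 0→4: 4[back,v=1,-]
e5 deliver 4→0: ·
e6 timeout(2): 2[back,v=1,-]
e7 timeout(1): 1[back,v=2,-]
e8 deliver 1→3: 3[back,v=2,-]
e9 deliver 0→4: ·
e10 deliver 2→3: ·
e11 propose(4,'x'): ·
e12 deliver 4→2: ·
e13 deliver 2→4: ·
e14 deliver 4→1: ·
e15 deliver 1→4: 4[back,v=2,-]
e16 deliver 0→4: ·
e17 deliver 4→3: ·
e18 deliver 4→2: ·
e19 deliver 3→2: ·
e20 crash(1): 1[✗back,v=2,-]
e21 propose(0,'y'): ·
e22 deliver 0→2: ·
e23 deliver 2→0: ·
e24 deliver 0→4: ·
e25 deliver 4→0: ·

2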